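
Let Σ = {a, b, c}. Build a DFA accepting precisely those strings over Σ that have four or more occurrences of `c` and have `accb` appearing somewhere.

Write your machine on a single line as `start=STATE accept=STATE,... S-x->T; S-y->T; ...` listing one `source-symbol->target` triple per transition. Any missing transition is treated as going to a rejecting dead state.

start=q0; accept=q14; q0-a->q1; q0-b->q0; q0-c->q2; q1-a->q1; q1-b->q0; q1-c->q3; q2-a->q4; q2-b->q2; q2-c->q5; q3-a->q4; q3-b->q2; q3-c->q6; q4-a->q4; q4-b->q2; q4-c->q7; q5-a->q8; q5-b->q5; q5-c->q5; q6-a->q8; q6-b->q9; q6-c->q5; q7-a->q8; q7-b->q5; q7-c->q10; q8-a->q8; q8-b->q5; q8-c->q11; q9-a->q9; q9-b->q9; q9-c->q12; q10-a->q8; q10-b->q12; q10-c->q5; q11-a->q8; q11-b->q5; q11-c->q13; q12-a->q12; q12-b->q12; q12-c->q14; q13-a->q8; q13-b->q14; q13-c->q5; q14-a->q14; q14-b->q14; q14-c->q14

Run two small machines in parallel and take their product. The first has 6 states tracking the count of `c`s, saturating at 5; the second has 5 states tracking whether and how much of `accb` has been seen. A product state is a pair (one from each), accepting exactly when both do. Minimizing collapses redundant product states.
15 states suffice.
          a    b    c  
>  q0     q1   q0   q2 
   q1     q1   q0   q3 
   q2     q4   q2   q5 
   q3     q4   q2   q6 
   q4     q4   q2   q7 
   q5     q8   q5   q5 
   q6     q8   q9   q5 
   q7     q8   q5  q10 
   q8     q8   q5  q11 
   q9     q9   q9  q12 
   q10    q8  q12   q5 
   q11    q8   q5  q13 
   q12   q12  q12  q14 
   q13    q8  q14   q5 
 * q14   q14  q14  q14 
(> = start, * = accepting)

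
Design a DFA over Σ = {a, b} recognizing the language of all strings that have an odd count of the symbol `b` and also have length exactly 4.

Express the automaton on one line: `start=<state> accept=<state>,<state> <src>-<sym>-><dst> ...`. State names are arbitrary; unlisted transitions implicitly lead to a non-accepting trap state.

Run two small machines in parallel and take their product. The first has 2 states tracking the count of `b`s modulo 2; the second has 6 states tracking the input length, saturating at 5. A product state is a pair (one from each), accepting exactly when both do.
With 11 states:
          a    b  
>  s0     s1   s2 
   s1     s3   s4 
   s2     s4   s3 
   s3     s5   s6 
   s4     s6   s5 
   s5     s7   s8 
   s6     s8   s7 
   s7     s9  s10 
 * s8    s10   s9 
   s9     s9  s10 
   s10   s10   s9 
(> = start, * = accepting)

start=s0 accept=s8 s0-a->s1 s0-b->s2 s1-a->s3 s1-b->s4 s2-a->s4 s2-b->s3 s3-a->s5 s3-b->s6 s4-a->s6 s4-b->s5 s5-a->s7 s5-b->s8 s6-a->s8 s6-b->s7 s7-a->s9 s7-b->s10 s8-a->s10 s8-b->s9 s9-a->s9 s9-b->s10 s10-a->s10 s10-b->s9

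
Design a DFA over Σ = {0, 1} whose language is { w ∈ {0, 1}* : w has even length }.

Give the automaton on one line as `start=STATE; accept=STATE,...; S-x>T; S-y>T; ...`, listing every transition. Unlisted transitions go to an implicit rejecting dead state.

Count input length modulo 2: every symbol advances one step around the cycle S0 → S1 → S0. Accept at S0.
        0   1  
>* S0   S1  S1 
   S1   S0  S0 
(> = start, * = accepting)

start=S0; accept=S0; S0-0>S1; S0-1>S1; S1-0>S0; S1-1>S0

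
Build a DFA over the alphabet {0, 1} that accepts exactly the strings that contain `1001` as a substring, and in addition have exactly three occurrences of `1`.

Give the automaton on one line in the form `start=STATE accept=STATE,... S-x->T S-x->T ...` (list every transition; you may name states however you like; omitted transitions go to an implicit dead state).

start=q0 accept=q10 q0-0->q0 q0-1->q1 q1-0->q2 q1-1->q3 q2-0->q4 q2-1->q3 q3-0->q5 q3-1->q6 q4-0->q7 q4-1->q8 q5-0->q9 q5-1->q6 q6-0->q6 q6-1->q6 q7-0->q7 q7-1->q3 q8-0->q8 q8-1->q10 q9-0->q6 q9-1->q10 q10-0->q10 q10-1->q6

Run two small machines in parallel and take their product. One (5 states) tracks whether and how much of `1001` has been seen; the other (5 states) tracks the count of `1`s, saturating at 4. Each combined state is a pair, one component from each; accept when both components accept. After merging equivalent states the machine shrinks.
11 states suffice.
          0    1  
>  q0     q0   q1 
   q1     q2   q3 
   q2     q4   q3 
   q3     q5   q6 
   q4     q7   q8 
   q5     q9   q6 
   q6     q6   q6 
   q7     q7   q3 
   q8     q8  q10 
   q9     q6  q10 
 * q10   q10   q6 
(> = start, * = accepting)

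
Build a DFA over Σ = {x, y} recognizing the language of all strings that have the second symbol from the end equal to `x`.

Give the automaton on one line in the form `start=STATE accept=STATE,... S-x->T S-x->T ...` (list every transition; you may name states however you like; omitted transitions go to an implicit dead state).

Because acceptance depends on a position counted from the end, the machine has to buffer the most recent 2 symbols. Make each state the string of the last up-to-2 symbols read; on input `x` shift the window left and append `x`. Accept when the buffered window has length 2 and begins with `x`.
With 7 states:
        x   y  
>  S0   S1  S2 
   S1   S3  S4 
   S2   S5  S6 
 * S3   S3  S4 
 * S4   S5  S6 
   S5   S3  S4 
   S6   S5  S6 
(> = start, * = accepting)

start=S0 accept=S3,S4 S0-x->S1 S0-y->S2 S1-x->S3 S1-y->S4 S2-x->S5 S2-y->S6 S3-x->S3 S3-y->S4 S4-x->S5 S4-y->S6 S5-x->S3 S5-y->S4 S6-x->S5 S6-y->S6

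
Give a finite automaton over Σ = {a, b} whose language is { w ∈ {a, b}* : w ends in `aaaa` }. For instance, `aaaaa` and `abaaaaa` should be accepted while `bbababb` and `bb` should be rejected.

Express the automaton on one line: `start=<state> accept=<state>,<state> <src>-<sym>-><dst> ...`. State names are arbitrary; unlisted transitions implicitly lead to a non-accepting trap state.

start=q0 accept=q4 q0-a->q1 q0-b->q0 q1-a->q2 q1-b->q0 q2-a->q3 q2-b->q0 q3-a->q4 q3-b->q0 q4-a->q4 q4-b->q0

Let each state record the length of the longest suffix of the input read so far that is also a prefix of `aaaa`. q1 means the last symbol is `a`; q2 means the last 2 symbols are `aa`; q3 means the last 3 symbols are `aaa`; q4 means the last 4 symbols are `aaaa`. Accept only at q4, where the string currently ends in `aaaa`.
A 5-state machine:
        a   b  
>  q0   q1  q0 
   q1   q2  q0 
   q2   q3  q0 
   q3   q4  q0 
 * q4   q4  q0 
(> = start, * = accepting)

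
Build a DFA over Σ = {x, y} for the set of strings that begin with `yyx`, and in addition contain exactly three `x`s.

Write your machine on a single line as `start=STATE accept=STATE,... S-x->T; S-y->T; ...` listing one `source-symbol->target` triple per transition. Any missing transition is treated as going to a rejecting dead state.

Handle the two conditions separately and then intersect. The first has 5 states tracking whether the input so far still matches the prefix `yyx`; the second has 5 states tracking the count of `x`s, saturating at 4. A product state is a pair (one from each), accepting exactly when both do. After merging equivalent states the machine shrinks.
7 states suffice.
        x   y  
>  S0   S1  S2 
   S1   S1  S1 
   S2   S1  S3 
   S3   S4  S1 
   S4   S5  S4 
   S5   S6  S5 
 * S6   S1  S6 
(> = start, * = accepting)

start=S0; accept=S6; S0-x->S1; S0-y->S2; S1-x->S1; S1-y->S1; S2-x->S1; S2-y->S3; S3-x->S4; S3-y->S1; S4-x->S5; S4-y->S4; S5-x->S6; S5-y->S5; S6-x->S1; S6-y->S6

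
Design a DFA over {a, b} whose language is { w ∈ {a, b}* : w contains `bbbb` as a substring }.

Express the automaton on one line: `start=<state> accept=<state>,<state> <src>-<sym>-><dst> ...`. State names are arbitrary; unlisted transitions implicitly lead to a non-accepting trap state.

Track how much of `bbbb` has been matched so far: state q0 is no progress, q4 is the absorbing accept state reached once `bbbb` has occurred. Intermediate states record partial matches; on a mismatch, fall back to the longest reusable overlap.
With 5 states:
        a   b  
>  q0   q0  q1 
   q1   q0  q2 
   q2   q0  q3 
   q3   q0  q4 
 * q4   q4  q4 
(> = start, * = accepting)

start=q0 accept=q4 q0-a->q0 q0-b->q1 q1-a->q0 q1-b->q2 q2-a->q0 q2-b->q3 q3-a->q0 q3-b->q4 q4-a->q4 q4-b->q4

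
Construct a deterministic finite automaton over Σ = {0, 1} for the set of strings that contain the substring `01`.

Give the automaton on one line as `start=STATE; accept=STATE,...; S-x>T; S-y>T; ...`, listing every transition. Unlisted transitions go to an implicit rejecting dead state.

start=A; accept=C; A-0>B; A-1>A; B-0>B; B-1>C; C-0>C; C-1>C

Track how much of `01` has been matched so far: state A is no progress, C is the absorbing accept state reached once `01` has occurred. Intermediate states record partial matches; on a mismatch, fall back to the longest reusable overlap.
3 states suffice.
       0  1 
>  A   B  A 
   B   B  C 
 * C   C  C 
(> = start, * = accepting)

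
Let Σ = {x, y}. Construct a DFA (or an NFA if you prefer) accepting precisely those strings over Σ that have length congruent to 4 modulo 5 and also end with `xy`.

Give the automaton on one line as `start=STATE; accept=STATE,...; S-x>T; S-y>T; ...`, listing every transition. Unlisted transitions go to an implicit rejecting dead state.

start=A; accept=G; A-x>B; A-y>B; B-x>C; B-y>C; C-x>D; C-y>E; D-x>F; D-y>G; E-x>F; E-y>F; F-x>A; F-y>A; G-x>A; G-y>A

Run two small machines in parallel and take their product. One (5 states) tracks the input length modulo 5; the other (3 states) tracks how much of the suffix `xy` has currently been matched. Each combined state is a pair, one component from each; accept when both components accept. Equivalent product states are then merged.
7 states suffice.
       x  y 
>  A   B  B 
   B   C  C 
   C   D  E 
   D   F  G 
   E   F  F 
   F   A  A 
 * G   A  A 
(> = start, * = accepting)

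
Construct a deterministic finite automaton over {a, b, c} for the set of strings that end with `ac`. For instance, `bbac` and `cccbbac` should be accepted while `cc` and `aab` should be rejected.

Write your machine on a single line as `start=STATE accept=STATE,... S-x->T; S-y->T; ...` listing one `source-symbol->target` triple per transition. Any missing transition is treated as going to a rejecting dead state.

start=s0; accept=s2; s0-a->s1; s0-b->s0; s0-c->s0; s1-a->s1; s1-b->s0; s1-c->s2; s2-a->s1; s2-b->s0; s2-c->s0

Let each state record the length of the longest suffix of the input read so far that is also a prefix of `ac`. s1 means the last symbol is `a`; s2 means the last 2 symbols are `ac`. Accept only at s2, where the string currently ends in `ac`.
A 3-state machine:
        a   b   c  
>  s0   s1  s0  s0 
   s1   s1  s0  s2 
 * s2   s1  s0  s0 
(> = start, * = accepting)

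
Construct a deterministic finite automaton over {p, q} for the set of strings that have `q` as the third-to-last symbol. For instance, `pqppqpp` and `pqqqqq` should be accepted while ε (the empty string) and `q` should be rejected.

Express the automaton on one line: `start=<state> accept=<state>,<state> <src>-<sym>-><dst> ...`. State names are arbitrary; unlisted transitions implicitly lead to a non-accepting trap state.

start=A accept=L,M,N,O A-p->B A-q->C B-p->D B-q->E C-p->F C-q->G D-p->H D-q->I E-p->J E-q->K F-p->L F-q->M G-p->N G-q->O H-p->H H-q->I I-p->J I-q->K J-p->L J-q->M K-p->N K-q->O L-p->H L-q->I M-p->J M-q->K N-p->L N-q->M O-p->N O-q->O

A DFA must remember the last 3 symbols (since which symbol is third-to-last isn't known until the input ends). Use one state per possible window of the last ≤3 symbols; accept from those whose window starts with `q`.
       p  q 
>  A   B  C 
   B   D  E 
   C   F  G 
   D   H  I 
   E   J  K 
   F   L  M 
   G   N  O 
   H   H  I 
   I   J  K 
   J   L  M 
   K   N  O 
 * L   H  I 
 * M   J  K 
 * N   L  M 
 * O   N  O 
(> = start, * = accepting)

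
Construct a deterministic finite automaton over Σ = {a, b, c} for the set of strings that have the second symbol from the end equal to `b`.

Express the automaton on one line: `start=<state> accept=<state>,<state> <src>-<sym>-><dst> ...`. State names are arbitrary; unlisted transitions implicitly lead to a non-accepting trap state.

start=q0 accept=q7,q8,q9 q0-a->q1 q0-b->q2 q0-c->q3 q1-a->q4 q1-b->q5 q1-c->q6 q2-a->q7 q2-b->q8 q2-c->q9 q3-a->q10 q3-b->q11 q3-c->q12 q4-a->q4 q4-b->q5 q4-c->q6 q5-a->q7 q5-b->q8 q5-c->q9 q6-a->q10 q6-b->q11 q6-c->q12 q7-a->q4 q7-b->q5 q7-c->q6 q8-a->q7 q8-b->q8 q8-c->q9 q9-a->q10 q9-b->q11 q9-c->q12 q10-a->q4 q10-b->q5 q10-c->q6 q11-a->q7 q11-b->q8 q11-c->q9 q12-a->q10 q12-b->q11 q12-c->q12

Because acceptance depends on a position counted from the end, the machine has to buffer the most recent 2 symbols. Make each state the string of the last up-to-2 symbols read; on input `x` shift the window left and append `x`. Accept when the buffered window has length 2 and begins with `b`.
13 states suffice.
          a    b    c  
>  q0     q1   q2   q3 
   q1     q4   q5   q6 
   q2     q7   q8   q9 
   q3    q10  q11  q12 
   q4     q4   q5   q6 
   q5     q7   q8   q9 
   q6    q10  q11  q12 
 * q7     q4   q5   q6 
 * q8     q7   q8   q9 
 * q9    q10  q11  q12 
   q10    q4   q5   q6 
   q11    q7   q8   q9 
   q12   q10  q11  q12 
(> = start, * = accepting)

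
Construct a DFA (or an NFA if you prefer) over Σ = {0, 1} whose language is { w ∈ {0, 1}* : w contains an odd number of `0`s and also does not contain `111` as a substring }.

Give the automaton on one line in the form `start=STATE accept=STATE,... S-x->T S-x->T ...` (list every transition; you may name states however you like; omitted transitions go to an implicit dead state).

Build one automaton per condition and run them in lockstep. One (2 states) tracks the count of `0`s modulo 2; the other (4 states) tracks partial matches of the forbidden pattern `111`. Each combined state is a pair, one component from each; accept when both components accept.
An 8-state machine:
        0   1  
>  q0   q1  q2 
 * q1   q0  q3 
   q2   q1  q4 
 * q3   q0  q5 
   q4   q1  q6 
 * q5   q0  q7 
   q6   q7  q6 
   q7   q6  q7 
(> = start, * = accepting)

start=q0 accept=q1,q3,q5 q0-0->q1 q0-1->q2 q1-0->q0 q1-1->q3 q2-0->q1 q2-1->q4 q3-0->q0 q3-1->q5 q4-0->q1 q4-1->q6 q5-0->q0 q5-1->q7 q6-0->q7 q6-1->q6 q7-0->q6 q7-1->q7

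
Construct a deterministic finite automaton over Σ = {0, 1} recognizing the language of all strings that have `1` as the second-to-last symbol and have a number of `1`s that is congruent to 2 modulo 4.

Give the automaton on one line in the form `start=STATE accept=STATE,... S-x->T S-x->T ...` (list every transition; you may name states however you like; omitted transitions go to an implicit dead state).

start=A accept=D,F A-0->A A-1->B B-0->C B-1->D C-0->C C-1->E D-0->F D-1->G E-0->F E-1->G F-0->H F-1->G G-0->G G-1->A H-0->H H-1->G

Handle the two conditions separately and then intersect. One (7 states) tracks the last 2 symbols read; the other (4 states) tracks the count of `1`s modulo 4. Each combined state is a pair, one component from each; accept when both components accept. After merging equivalent states the machine shrinks.
8 states suffice.
       0  1 
>  A   A  B 
   B   C  D 
   C   C  E 
 * D   F  G 
   E   F  G 
 * F   H  G 
   G   G  A 
   H   H  G 
(> = start, * = accepting)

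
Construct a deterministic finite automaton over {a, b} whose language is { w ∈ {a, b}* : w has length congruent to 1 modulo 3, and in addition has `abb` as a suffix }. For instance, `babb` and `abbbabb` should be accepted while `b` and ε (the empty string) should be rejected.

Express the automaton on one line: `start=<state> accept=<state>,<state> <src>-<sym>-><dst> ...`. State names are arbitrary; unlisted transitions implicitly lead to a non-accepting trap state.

Run two small machines in parallel and take their product. One (3 states) tracks the input length modulo 3; the other (4 states) tracks how much of the suffix `abb` has currently been matched. Each combined state is a pair, one component from each; accept when both components accept.
With 12 states:
          a    b  
>  S0     S1   S2 
   S1     S3   S4 
   S2     S3   S5 
   S3     S6   S7 
   S4     S6   S8 
   S5     S6   S0 
   S6     S1   S9 
   S7     S1  S10 
   S8     S1   S2 
   S9     S3  S11 
 * S10    S3   S5 
   S11    S6   S0 
(> = start, * = accepting)

start=S0 accept=S10 S0-a->S1 S0-b->S2 S1-a->S3 S1-b->S4 S2-a->S3 S2-b->S5 S3-a->S6 S3-b->S7 S4-a->S6 S4-b->S8 S5-a->S6 S5-b->S0 S6-a->S1 S6-b->S9 S7-a->S1 S7-b->S10 S8-a->S1 S8-b->S2 S9-a->S3 S9-b->S11 S10-a->S3 S10-b->S5 S11-a->S6 S11-b->S0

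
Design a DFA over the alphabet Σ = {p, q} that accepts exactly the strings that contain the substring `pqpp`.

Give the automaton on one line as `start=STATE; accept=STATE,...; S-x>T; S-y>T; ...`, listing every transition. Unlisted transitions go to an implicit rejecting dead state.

States A..D record the length of the longest prefix of `pqpp` that matches the current input suffix. Reaching E means `pqpp` has been seen, and we stay there forever. Accept from E.
A 5-state machine:
       p  q 
>  A   B  A 
   B   B  C 
   C   D  A 
   D   E  C 
 * E   E  E 
(> = start, * = accepting)

start=A; accept=E; A-p>B; A-q>A; B-p>B; B-q>C; C-p>D; C-q>A; D-p>E; D-q>C; E-p>E; E-q>E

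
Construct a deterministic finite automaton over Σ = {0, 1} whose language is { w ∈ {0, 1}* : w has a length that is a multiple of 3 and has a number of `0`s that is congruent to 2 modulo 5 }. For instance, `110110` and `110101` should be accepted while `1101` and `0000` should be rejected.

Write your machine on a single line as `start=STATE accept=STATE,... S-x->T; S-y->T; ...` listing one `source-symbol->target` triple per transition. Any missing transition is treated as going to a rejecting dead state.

Build one automaton per condition and run them in lockstep. The first has 3 states tracking the input length modulo 3; the second has 5 states tracking the count of `0`s modulo 5. A product state is a pair (one from each), accepting exactly when both do.
With 15 states:
          0    1  
>  q0     q1   q2 
   q1     q3   q4 
   q2     q4   q5 
   q3     q6   q7 
   q4     q7   q8 
   q5     q8   q0 
   q6     q9  q10 
 * q7    q10  q11 
   q8    q11   q1 
   q9     q5  q12 
   q10   q12  q13 
   q11   q13   q3 
   q12    q0  q14 
   q13   q14   q6 
   q14    q2   q9 
(> = start, * = accepting)

start=q0; accept=q7; q0-0->q1; q0-1->q2; q1-0->q3; q1-1->q4; q2-0->q4; q2-1->q5; q3-0->q6; q3-1->q7; q4-0->q7; q4-1->q8; q5-0->q8; q5-1->q0; q6-0->q9; q6-1->q10; q7-0->q10; q7-1->q11; q8-0->q11; q8-1->q1; q9-0->q5; q9-1->q12; q10-0->q12; q10-1->q13; q11-0->q13; q11-1->q3; q12-0->q0; q12-1->q14; q13-0->q14; q13-1->q6; q14-0->q2; q14-1->q9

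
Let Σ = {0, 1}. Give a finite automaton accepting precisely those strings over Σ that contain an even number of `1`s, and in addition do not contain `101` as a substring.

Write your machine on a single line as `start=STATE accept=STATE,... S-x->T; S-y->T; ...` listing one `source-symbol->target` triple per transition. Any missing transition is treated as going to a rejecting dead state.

start=s0; accept=s0,s3,s6; s0-0->s0; s0-1->s1; s1-0->s2; s1-1->s3; s2-0->s4; s2-1->s5; s3-0->s6; s3-1->s1; s4-0->s4; s4-1->s3; s5-0->s5; s5-1->s7; s6-0->s0; s6-1->s7; s7-0->s7; s7-1->s5

Build one automaton per condition and run them in lockstep. The first has 2 states tracking the count of `1`s modulo 2; the second has 4 states tracking partial matches of the forbidden pattern `101`. A product state is a pair (one from each), accepting exactly when both do.
An 8-state machine:
        0   1  
>* s0   s0  s1 
   s1   s2  s3 
   s2   s4  s5 
 * s3   s6  s1 
   s4   s4  s3 
   s5   s5  s7 
 * s6   s0  s7 
   s7   s7  s5 
(> = start, * = accepting)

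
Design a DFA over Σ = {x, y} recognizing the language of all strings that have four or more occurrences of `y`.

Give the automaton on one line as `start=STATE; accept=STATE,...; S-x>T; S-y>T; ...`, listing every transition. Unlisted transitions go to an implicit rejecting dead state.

start=A; accept=E,F; A-x>A; A-y>B; B-x>B; B-y>C; C-x>C; C-y>D; D-x>D; D-y>E; E-x>E; E-y>F; F-x>F; F-y>F

Only the number of `y`s matters, and only up to 5. Make a chain A → B → C → D → E → F advanced by each `y` (with F absorbing); every other symbol self-loops. The accepting set is {E, F}.
       x  y 
>  A   A  B 
   B   B  C 
   C   C  D 
   D   D  E 
 * E   E  F 
 * F   F  F 
(> = start, * = accepting)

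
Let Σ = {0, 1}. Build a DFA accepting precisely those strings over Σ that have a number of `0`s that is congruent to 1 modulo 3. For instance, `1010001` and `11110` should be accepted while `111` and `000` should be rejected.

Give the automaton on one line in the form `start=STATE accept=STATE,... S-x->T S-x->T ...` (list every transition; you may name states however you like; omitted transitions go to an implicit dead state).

start=q0 accept=q1 q0-0->q1 q0-1->q0 q1-0->q2 q1-1->q1 q2-0->q0 q2-1->q2

The only thing that matters is how many `0`s have appeared, reduced mod 3. Use one state per residue: q0 for 0, …, q2 for 2. Reading `0` moves to the next residue; anything else stays put. q1 is accepting.
3 states suffice.
        0   1  
>  q0   q1  q0 
 * q1   q2  q1 
   q2   q0  q2 
(> = start, * = accepting)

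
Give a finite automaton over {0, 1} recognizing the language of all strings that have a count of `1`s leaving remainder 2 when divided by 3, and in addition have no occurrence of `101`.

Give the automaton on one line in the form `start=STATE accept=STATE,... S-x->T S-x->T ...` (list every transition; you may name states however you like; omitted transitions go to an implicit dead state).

Build one automaton per condition and run them in lockstep. The first has 3 states tracking the count of `1`s modulo 3; the second has 4 states tracking partial matches of the forbidden pattern `101`. A product state is a pair (one from each), accepting exactly when both do.
       0  1 
>  A   A  B 
   B   C  D 
   C   E  F 
 * D   G  H 
   E   E  D 
   F   F  I 
 * G   J  I 
   H   K  B 
   I   I  L 
 * J   J  H 
   K   A  L 
   L   L  F 
(> = start, * = accepting)

start=A accept=D,G,J A-0->A A-1->B B-0->C B-1->D C-0->E C-1->F D-0->G D-1->H E-0->E E-1->D F-0->F F-1->I G-0->J G-1->I H-0->K H-1->B I-0->I I-1->L J-0->J J-1->H K-0->A K-1->L L-0->L L-1->F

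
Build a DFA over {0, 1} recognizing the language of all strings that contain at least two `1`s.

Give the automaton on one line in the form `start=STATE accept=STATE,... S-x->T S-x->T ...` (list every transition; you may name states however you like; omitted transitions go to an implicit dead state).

Count `1`s, saturating at 3: states s0 through s2 mean 0 through 2 `1`s seen; s3 means more than 2. Each `1` increments (capped at s3); other symbols loop. Accept from {s2, s3}.
        0   1  
>  s0   s0  s1 
   s1   s1  s2 
 * s2   s2  s3 
 * s3   s3  s3 
(> = start, * = accepting)

start=s0 accept=s2,s3 s0-0->s0 s0-1->s1 s1-0->s1 s1-1->s2 s2-0->s2 s2-1->s3 s3-0->s3 s3-1->s3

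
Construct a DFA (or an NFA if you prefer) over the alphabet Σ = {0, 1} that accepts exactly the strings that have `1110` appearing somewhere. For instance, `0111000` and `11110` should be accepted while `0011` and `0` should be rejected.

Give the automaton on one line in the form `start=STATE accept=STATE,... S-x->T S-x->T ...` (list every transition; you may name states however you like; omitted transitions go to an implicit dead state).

start=s0 accept=s4 s0-0->s0 s0-1->s1 s1-0->s0 s1-1->s2 s2-0->s0 s2-1->s3 s3-0->s4 s3-1->s3 s4-0->s4 s4-1->s4

Track how much of `1110` has been matched so far: state s0 is no progress, s4 is the absorbing accept state reached once `1110` has occurred. Intermediate states record partial matches; on a mismatch, fall back to the longest reusable overlap.
With 5 states:
        0   1  
>  s0   s0  s1 
   s1   s0  s2 
   s2   s0  s3 
   s3   s4  s3 
 * s4   s4  s4 
(> = start, * = accepting)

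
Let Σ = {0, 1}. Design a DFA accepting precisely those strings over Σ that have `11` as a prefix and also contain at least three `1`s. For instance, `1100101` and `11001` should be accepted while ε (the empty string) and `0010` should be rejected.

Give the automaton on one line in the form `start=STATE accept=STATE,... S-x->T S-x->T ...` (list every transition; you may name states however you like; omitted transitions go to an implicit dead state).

Run two small machines in parallel and take their product. One (4 states) tracks whether the input so far still matches the prefix `11`; the other (5 states) tracks the count of `1`s, saturating at 4. Each combined state is a pair, one component from each; accept when both components accept.
A 10-state machine:
        0   1  
>  q0   q1  q2 
   q1   q1  q3 
   q2   q3  q4 
   q3   q3  q5 
   q4   q4  q6 
   q5   q5  q7 
 * q6   q6  q8 
   q7   q7  q9 
 * q8   q8  q8 
   q9   q9  q9 
(> = start, * = accepting)

start=q0 accept=q6,q8 q0-0->q1 q0-1->q2 q1-0->q1 q1-1->q3 q2-0->q3 q2-1->q4 q3-0->q3 q3-1->q5 q4-0->q4 q4-1->q6 q5-0->q5 q5-1->q7 q6-0->q6 q6-1->q8 q7-0->q7 q7-1->q9 q8-0->q8 q8-1->q8 q9-0->q9 q9-1->q9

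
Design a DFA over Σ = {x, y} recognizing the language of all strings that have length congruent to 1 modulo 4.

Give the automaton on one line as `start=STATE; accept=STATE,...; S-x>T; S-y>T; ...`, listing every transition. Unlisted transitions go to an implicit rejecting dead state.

Only the length mod 4 matters, so use a 4-cycle: from any state, every input symbol moves to the next state, wrapping S3 back to S0. Mark S1 accepting.
        x   y  
>  S0   S1  S1 
 * S1   S2  S2 
   S2   S3  S3 
   S3   S0  S0 
(> = start, * = accepting)

start=S0; accept=S1; S0-x>S1; S0-y>S1; S1-x>S2; S1-y>S2; S2-x>S3; S2-y>S3; S3-x>S0; S3-y>S0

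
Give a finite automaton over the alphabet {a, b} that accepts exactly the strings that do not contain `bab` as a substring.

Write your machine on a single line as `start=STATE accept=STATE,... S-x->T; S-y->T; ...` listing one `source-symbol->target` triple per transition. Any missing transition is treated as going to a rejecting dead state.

start=q0; accept=q0,q1,q2; q0-a->q0; q0-b->q1; q1-a->q2; q1-b->q1; q2-a->q0; q2-b->q3; q3-a->q3; q3-b->q3

This is the complement of 'contains `bab`'. Use the same substring-matching states — q0 through q3 holding how much of `bab` has just been matched — but flip the accepting set: everything except the trap q3 accepts.
A 4-state machine:
        a   b  
>* q0   q0  q1 
 * q1   q2  q1 
 * q2   q0  q3 
   q3   q3  q3 
(> = start, * = accepting)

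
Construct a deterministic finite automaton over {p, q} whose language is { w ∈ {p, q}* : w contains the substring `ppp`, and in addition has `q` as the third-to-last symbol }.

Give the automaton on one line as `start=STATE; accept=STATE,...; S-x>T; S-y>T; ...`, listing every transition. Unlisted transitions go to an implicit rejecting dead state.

Run two small machines in parallel and take their product. One (4 states) tracks whether and how much of `ppp` has been seen; the other (15 states) tracks the last 3 symbols read. Each combined state is a pair, one component from each; accept when both components accept. Equivalent product states are then merged.
With 11 states:
       p  q 
>  A   B  A 
   B   C  A 
   C   D  A 
   D   D  E 
   E   F  G 
   F   H  I 
   G   J  K 
 * H   D  E 
 * I   F  G 
 * J   H  I 
 * K   J  K 
(> = start, * = accepting)

start=A; accept=H,I,J,K; A-p>B; A-q>A; B-p>C; B-q>A; C-p>D; C-q>A; D-p>D; D-q>E; E-p>F; E-q>G; F-p>H; F-q>I; G-p>J; G-q>K; H-p>D; H-q>E; I-p>F; I-q>G; J-p>H; J-q>I; K-p>J; K-q>K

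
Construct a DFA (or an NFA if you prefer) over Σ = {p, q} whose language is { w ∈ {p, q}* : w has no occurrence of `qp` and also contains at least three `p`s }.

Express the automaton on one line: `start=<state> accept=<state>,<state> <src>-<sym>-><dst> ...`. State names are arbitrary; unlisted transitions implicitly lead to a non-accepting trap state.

start=A accept=E,F A-p->B A-q->C B-p->D B-q->C C-p->C C-q->C D-p->E D-q->C E-p->E E-q->F F-p->C F-q->F

Run two small machines in parallel and take their product. The first has 3 states tracking partial matches of the forbidden pattern `qp`; the second has 5 states tracking the count of `p`s, saturating at 4. A product state is a pair (one from each), accepting exactly when both do. Equivalent product states are then merged.
A 6-state machine:
       p  q 
>  A   B  C 
   B   D  C 
   C   C  C 
   D   E  C 
 * E   E  F 
 * F   C  F 
(> = start, * = accepting)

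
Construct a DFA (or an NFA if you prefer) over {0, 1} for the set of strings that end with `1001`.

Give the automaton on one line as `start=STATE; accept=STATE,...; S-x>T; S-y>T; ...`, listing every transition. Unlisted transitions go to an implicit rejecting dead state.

start=s0; accept=s4; s0-0>s0; s0-1>s1; s1-0>s2; s1-1>s1; s2-0>s3; s2-1>s1; s3-0>s0; s3-1>s4; s4-0>s2; s4-1>s1

Let each state record the length of the longest suffix of the input read so far that is also a prefix of `1001`. s1 means the last symbol is `1`; s2 means the last 2 symbols are `10`; s3 means the last 3 symbols are `100`; s4 means the last 4 symbols are `1001`. Accept only at s4, where the string currently ends in `1001`.
        0   1  
>  s0   s0  s1 
   s1   s2  s1 
   s2   s3  s1 
   s3   s0  s4 
 * s4   s2  s1 
(> = start, * = accepting)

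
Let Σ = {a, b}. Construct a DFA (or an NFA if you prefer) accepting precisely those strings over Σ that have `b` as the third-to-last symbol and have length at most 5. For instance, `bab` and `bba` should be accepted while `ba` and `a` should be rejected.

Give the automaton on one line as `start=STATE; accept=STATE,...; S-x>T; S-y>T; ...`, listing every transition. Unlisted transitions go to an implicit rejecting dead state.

start=S0; accept=S11,S12,S13,S14; S0-a>S1; S0-b>S2; S1-a>S3; S1-b>S4; S2-a>S5; S2-b>S6; S3-a>S7; S3-b>S8; S4-a>S9; S4-b>S10; S5-a>S11; S5-b>S12; S6-a>S13; S6-b>S14; S7-a>S7; S7-b>S7; S8-a>S9; S8-b>S9; S9-a>S11; S9-b>S11; S10-a>S13; S10-b>S13; S11-a>S7; S11-b>S7; S12-a>S9; S12-b>S9; S13-a>S11; S13-b>S11; S14-a>S13; S14-b>S13

Handle the two conditions separately and then intersect. The first has 15 states tracking the last 3 symbols read; the second has 7 states tracking the input length, saturating at 6. A product state is a pair (one from each), accepting exactly when both do. Minimizing collapses redundant product states.
With 15 states:
          a    b  
>  S0     S1   S2 
   S1     S3   S4 
   S2     S5   S6 
   S3     S7   S8 
   S4     S9  S10 
   S5    S11  S12 
   S6    S13  S14 
   S7     S7   S7 
   S8     S9   S9 
   S9    S11  S11 
   S10   S13  S13 
 * S11    S7   S7 
 * S12    S9   S9 
 * S13   S11  S11 
 * S14   S13  S13 
(> = start, * = accepting)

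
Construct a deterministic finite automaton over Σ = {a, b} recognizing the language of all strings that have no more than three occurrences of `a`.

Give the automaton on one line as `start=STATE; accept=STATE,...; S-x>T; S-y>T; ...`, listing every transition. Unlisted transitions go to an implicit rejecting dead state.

Count `a`s, saturating at 4: states q0 through q3 mean 0 through 3 `a`s seen; q4 means more than 3. Each `a` increments (capped at q4); other symbols loop. Accept from {q0, q1, q2, q3}.
        a   b  
>* q0   q1  q0 
 * q1   q2  q1 
 * q2   q3  q2 
 * q3   q4  q3 
   q4   q4  q4 
(> = start, * = accepting)

start=q0; accept=q0,q1,q2,q3; q0-a>q1; q0-b>q0; q1-a>q2; q1-b>q1; q2-a>q3; q2-b>q2; q3-a>q4; q3-b>q3; q4-a>q4; q4-b>q4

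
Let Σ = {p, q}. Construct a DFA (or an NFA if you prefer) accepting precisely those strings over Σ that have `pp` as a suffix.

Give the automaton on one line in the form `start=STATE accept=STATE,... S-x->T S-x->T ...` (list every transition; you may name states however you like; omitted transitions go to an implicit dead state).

Let each state record the length of the longest suffix of the input read so far that is also a prefix of `pp`. B means the last symbol is `p`; C means the last 2 symbols are `pp`. Accept only at C, where the string currently ends in `pp`.
A 3-state machine:
       p  q 
>  A   B  A 
   B   C  A 
 * C   C  A 
(> = start, * = accepting)

start=A accept=C A-p->B A-q->A B-p->C B-q->A C-p->C C-q->A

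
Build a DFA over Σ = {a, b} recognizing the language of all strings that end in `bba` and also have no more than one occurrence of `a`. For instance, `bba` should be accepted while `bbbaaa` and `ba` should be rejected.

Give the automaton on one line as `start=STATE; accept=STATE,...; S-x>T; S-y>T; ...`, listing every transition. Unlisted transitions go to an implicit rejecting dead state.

Handle the two conditions separately and then intersect. The first has 4 states tracking how much of the suffix `bba` has currently been matched; the second has 3 states tracking the count of `a`s, saturating at 2. A product state is a pair (one from each), accepting exactly when both do.
An 11-state machine:
          a    b  
>  S0     S1   S2 
   S1     S3   S4 
   S2     S1   S5 
   S3     S3   S6 
   S4     S3   S7 
   S5     S8   S5 
   S6     S3   S9 
   S7    S10   S7 
 * S8     S3   S4 
   S9    S10   S9 
   S10    S3   S6 
(> = start, * = accepting)

start=S0; accept=S8; S0-a>S1; S0-b>S2; S1-a>S3; S1-b>S4; S2-a>S1; S2-b>S5; S3-a>S3; S3-b>S6; S4-a>S3; S4-b>S7; S5-a>S8; S5-b>S5; S6-a>S3; S6-b>S9; S7-a>S10; S7-b>S7; S8-a>S3; S8-b>S4; S9-a>S10; S9-b>S9; S10-a>S3; S10-b>S6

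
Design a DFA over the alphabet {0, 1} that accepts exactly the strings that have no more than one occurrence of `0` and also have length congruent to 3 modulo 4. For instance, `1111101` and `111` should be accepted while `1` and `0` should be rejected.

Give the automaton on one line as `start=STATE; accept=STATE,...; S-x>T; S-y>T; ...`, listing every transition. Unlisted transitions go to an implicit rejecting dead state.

start=s0; accept=s6,s7; s0-0>s1; s0-1>s2; s1-0>s3; s1-1>s4; s2-0>s4; s2-1>s5; s3-0>s3; s3-1>s3; s4-0>s3; s4-1>s6; s5-0>s6; s5-1>s7; s6-0>s3; s6-1>s8; s7-0>s8; s7-1>s0; s8-0>s3; s8-1>s1

Build one automaton per condition and run them in lockstep. The first has 3 states tracking the count of `0`s, saturating at 2; the second has 4 states tracking the input length modulo 4. A product state is a pair (one from each), accepting exactly when both do. Minimizing collapses redundant product states.
9 states suffice.
        0   1  
>  s0   s1  s2 
   s1   s3  s4 
   s2   s4  s5 
   s3   s3  s3 
   s4   s3  s6 
   s5   s6  s7 
 * s6   s3  s8 
 * s7   s8  s0 
   s8   s3  s1 
(> = start, * = accepting)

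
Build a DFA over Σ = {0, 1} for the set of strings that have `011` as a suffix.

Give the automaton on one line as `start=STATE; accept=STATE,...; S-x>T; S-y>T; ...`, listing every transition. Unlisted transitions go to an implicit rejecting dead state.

start=S0; accept=S3; S0-0>S1; S0-1>S0; S1-0>S1; S1-1>S2; S2-0>S1; S2-1>S3; S3-0>S1; S3-1>S0

Remember how much of `011` the current input suffix matches. State S0 means no match yet; S1 means the last symbol is `0`; S2 means the last 2 symbols are `01`; S3 means the last 3 symbols are `011`. Only S3 accepts. On a mismatch, fall back to the longest proper suffix that is still a prefix of `011`.
        0   1  
>  S0   S1  S0 
   S1   S1  S2 
   S2   S1  S3 
 * S3   S1  S0 
(> = start, * = accepting)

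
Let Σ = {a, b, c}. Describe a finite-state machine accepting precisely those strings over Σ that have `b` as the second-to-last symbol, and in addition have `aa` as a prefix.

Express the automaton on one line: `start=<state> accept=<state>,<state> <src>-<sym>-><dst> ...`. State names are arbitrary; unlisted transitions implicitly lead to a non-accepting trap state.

Handle the two conditions separately and then intersect. The first has 13 states tracking the last 2 symbols read; the second has 4 states tracking whether the input so far still matches the prefix `aa`. A product state is a pair (one from each), accepting exactly when both do.
          a    b    c  
>  q0     q1   q2   q3 
   q1     q4   q5   q6 
   q2     q7   q8   q9 
   q3    q10  q11  q12 
   q4     q4  q13  q14 
   q5     q7   q8   q9 
   q6    q10  q11  q12 
   q7    q15   q5   q6 
   q8     q7   q8   q9 
   q9    q10  q11  q12 
   q10   q15   q5   q6 
   q11    q7   q8   q9 
   q12   q10  q11  q12 
   q13   q16  q17  q18 
   q14   q19  q20  q21 
   q15   q15   q5   q6 
 * q16    q4  q13  q14 
 * q17   q16  q17  q18 
 * q18   q19  q20  q21 
   q19    q4  q13  q14 
   q20   q16  q17  q18 
   q21   q19  q20  q21 
(> = start, * = accepting)

start=q0 accept=q16,q17,q18 q0-a->q1 q0-b->q2 q0-c->q3 q1-a->q4 q1-b->q5 q1-c->q6 q2-a->q7 q2-b->q8 q2-c->q9 q3-a->q10 q3-b->q11 q3-c->q12 q4-a->q4 q4-b->q13 q4-c->q14 q5-a->q7 q5-b->q8 q5-c->q9 q6-a->q10 q6-b->q11 q6-c->q12 q7-a->q15 q7-b->q5 q7-c->q6 q8-a->q7 q8-b->q8 q8-c->q9 q9-a->q10 q9-b->q11 q9-c->q12 q10-a->q15 q10-b->q5 q10-c->q6 q11-a->q7 q11-b->q8 q11-c->q9 q12-a->q10 q12-b->q11 q12-c->q12 q13-a->q16 q13-b->q17 q13-c->q18 q14-a->q19 q14-b->q20 q14-c->q21 q15-a->q15 q15-b->q5 q15-c->q6 q16-a->q4 q16-b->q13 q16-c->q14 q17-a->q16 q17-b->q17 q17-c->q18 q18-a->q19 q18-b->q20 q18-c->q21 q19-a->q4 q19-b->q13 q19-c->q14 q20-a->q16 q20-b->q17 q20-c->q18 q21-a->q19 q21-b->q20 q21-c->q21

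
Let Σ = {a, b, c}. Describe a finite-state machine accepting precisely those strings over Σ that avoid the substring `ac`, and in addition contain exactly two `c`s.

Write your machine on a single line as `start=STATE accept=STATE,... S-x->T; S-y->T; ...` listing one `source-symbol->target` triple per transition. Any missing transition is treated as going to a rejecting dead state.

Run two small machines in parallel and take their product. The first has 3 states tracking partial matches of the forbidden pattern `ac`; the second has 4 states tracking the count of `c`s, saturating at 3. A product state is a pair (one from each), accepting exactly when both do. Equivalent product states are then merged.
6 states suffice.
        a   b   c  
>  q0   q1  q0  q2 
   q1   q1  q0  q3 
   q2   q4  q2  q5 
   q3   q3  q3  q3 
   q4   q4  q2  q3 
 * q5   q5  q5  q3 
(> = start, * = accepting)

start=q0; accept=q5; q0-a->q1; q0-b->q0; q0-c->q2; q1-a->q1; q1-b->q0; q1-c->q3; q2-a->q4; q2-b->q2; q2-c->q5; q3-a->q3; q3-b->q3; q3-c->q3; q4-a->q4; q4-b->q2; q4-c->q3; q5-a->q5; q5-b->q5; q5-c->q3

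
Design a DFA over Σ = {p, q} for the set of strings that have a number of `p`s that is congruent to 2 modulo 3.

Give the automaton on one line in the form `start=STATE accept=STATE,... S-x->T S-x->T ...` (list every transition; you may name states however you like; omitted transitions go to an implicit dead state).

Keep the running count of `p`s modulo 3: each `p` advances along the cycle S0 → S1 → S2 → S0 while other symbols loop. Accept at S2.
With 3 states:
        p   q  
>  S0   S1  S0 
   S1   S2  S1 
 * S2   S0  S2 
(> = start, * = accepting)

start=S0 accept=S2 S0-p->S1 S0-q->S0 S1-p->S2 S1-q->S1 S2-p->S0 S2-q->S2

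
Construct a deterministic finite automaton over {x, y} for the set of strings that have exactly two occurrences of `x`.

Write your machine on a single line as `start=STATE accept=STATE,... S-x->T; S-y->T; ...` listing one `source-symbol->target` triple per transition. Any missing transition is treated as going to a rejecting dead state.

Count `x`s, saturating at 3: states q0 through q2 mean 0 through 2 `x`s seen; q3 means more than 2. Each `x` increments (capped at q3); other symbols loop. Accept from {q2}.
4 states suffice.
        x   y  
>  q0   q1  q0 
   q1   q2  q1 
 * q2   q3  q2 
   q3   q3  q3 
(> = start, * = accepting)

start=q0; accept=q2; q0-x->q1; q0-y->q0; q1-x->q2; q1-y->q1; q2-x->q3; q2-y->q2; q3-x->q3; q3-y->q3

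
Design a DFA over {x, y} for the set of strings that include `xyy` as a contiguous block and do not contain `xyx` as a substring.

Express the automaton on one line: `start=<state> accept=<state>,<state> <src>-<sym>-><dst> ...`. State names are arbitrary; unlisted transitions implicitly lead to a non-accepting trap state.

start=q0 accept=q4,q5,q6 q0-x->q1 q0-y->q0 q1-x->q1 q1-y->q2 q2-x->q3 q2-y->q4 q3-x->q3 q3-y->q3 q4-x->q5 q4-y->q4 q5-x->q5 q5-y->q6 q6-x->q3 q6-y->q4

Handle the two conditions separately and then intersect. One (4 states) tracks whether and how much of `xyy` has been seen; the other (4 states) tracks partial matches of the forbidden pattern `xyx`. Each combined state is a pair, one component from each; accept when both components accept. Equivalent product states are then merged.
With 7 states:
        x   y  
>  q0   q1  q0 
   q1   q1  q2 
   q2   q3  q4 
   q3   q3  q3 
 * q4   q5  q4 
 * q5   q5  q6 
 * q6   q3  q4 
(> = start, * = accepting)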